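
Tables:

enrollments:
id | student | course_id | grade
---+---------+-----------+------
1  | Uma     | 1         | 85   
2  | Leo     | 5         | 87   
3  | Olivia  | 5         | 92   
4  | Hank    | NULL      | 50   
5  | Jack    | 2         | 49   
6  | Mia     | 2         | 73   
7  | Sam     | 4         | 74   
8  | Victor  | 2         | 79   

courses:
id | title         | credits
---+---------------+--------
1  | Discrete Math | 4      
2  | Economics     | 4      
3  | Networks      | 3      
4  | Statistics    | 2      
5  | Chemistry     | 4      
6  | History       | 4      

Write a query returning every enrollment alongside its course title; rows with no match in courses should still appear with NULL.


LEFT JOIN keeps every row from enrollments (the left table); where course_id has no match in courses, the course columns become NULL. Walk through each enrollment:
  - enrollment 1 (Uma): course_id=1 -> matches Discrete Math
  - enrollment 2 (Leo): course_id=5 -> matches Chemistry
  - enrollment 3 (Olivia): course_id=5 -> matches Chemistry
  - enrollment 4 (Hank): course_id=NULL, no match -> kept with NULL
  - enrollment 5 (Jack): course_id=2 -> matches Economics
  - enrollment 6 (Mia): course_id=2 -> matches Economics
  - enrollment 7 (Sam): course_id=4 -> matches Statistics
  - enrollment 8 (Victor): course_id=2 -> matches Economics
All 8 rows appear; 1 has NULL course.

SQL:
SELECT a.student, b.title AS course
FROM enrollments a
LEFT JOIN courses b ON a.course_id = b.id

Result:
student | course       
--------+--------------
Uma     | Discrete Math
Leo     | Chemistry    
Olivia  | Chemistry    
Hank    | NULL         
Jack    | Economics    
Mia     | Economics    
Sam     | Statistics   
Victor  | Economics    


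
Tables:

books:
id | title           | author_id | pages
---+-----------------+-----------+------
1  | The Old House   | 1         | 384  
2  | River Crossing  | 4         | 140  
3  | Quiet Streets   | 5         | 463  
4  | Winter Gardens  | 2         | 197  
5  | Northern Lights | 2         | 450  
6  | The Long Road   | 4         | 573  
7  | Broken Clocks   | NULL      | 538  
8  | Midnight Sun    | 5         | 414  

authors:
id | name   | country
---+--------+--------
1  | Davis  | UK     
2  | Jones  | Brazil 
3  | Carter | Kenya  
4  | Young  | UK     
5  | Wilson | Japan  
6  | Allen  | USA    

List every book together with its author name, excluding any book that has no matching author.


INNER JOIN keeps only books rows whose author_id matches an id in authors. Walk through each book:
  - book 1 (The Old House): author_id=1 -> matches Davis
  - book 2 (River Crossing): author_id=4 -> matches Young
  - book 3 (Quiet Streets): author_id=5 -> matches Wilson
  - book 4 (Winter Gardens): author_id=2 -> matches Jones
  - book 5 (Northern Lights): author_id=2 -> matches Jones
  - book 6 (The Long Road): author_id=4 -> matches Young
  - book 7 (Broken Clocks): author_id=NULL, no match -> dropped
  - book 8 (Midnight Sun): author_id=5 -> matches Wilson
So 1 of 8 rows is dropped.

SQL:
SELECT a.title, b.name AS author
FROM books a
INNER JOIN authors b ON a.author_id = b.id

Result:
title           | author
----------------+-------
The Old House   | Davis 
River Crossing  | Young 
Quiet Streets   | Wilson
Winter Gardens  | Jones 
Northern Lights | Jones 
The Long Road   | Young 
Midnight Sun    | Wilson


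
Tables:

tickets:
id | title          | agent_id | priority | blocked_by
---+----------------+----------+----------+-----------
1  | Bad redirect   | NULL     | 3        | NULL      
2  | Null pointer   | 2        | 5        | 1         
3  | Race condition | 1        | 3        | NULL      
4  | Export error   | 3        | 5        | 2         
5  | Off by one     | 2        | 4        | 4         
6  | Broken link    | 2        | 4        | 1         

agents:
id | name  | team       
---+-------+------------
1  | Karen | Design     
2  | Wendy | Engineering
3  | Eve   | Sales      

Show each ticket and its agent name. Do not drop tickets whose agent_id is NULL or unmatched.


LEFT JOIN keeps every row from tickets (the left table); where agent_id has no match in agents, the agent columns become NULL. Walk through each ticket:
  - ticket 1 (Bad redirect): agent_id=NULL, no match -> kept with NULL
  - ticket 2 (Null pointer): agent_id=2 -> matches Wendy
  - ticket 3 (Race condition): agent_id=1 -> matches Karen
  - ticket 4 (Export error): agent_id=3 -> matches Eve
  - ticket 5 (Off by one): agent_id=2 -> matches Wendy
  - ticket 6 (Broken link): agent_id=2 -> matches Wendy
All 6 rows appear; 1 has NULL agent.

SQL:
SELECT a.title, b.name AS agent
FROM tickets a
LEFT JOIN agents b ON a.agent_id = b.id

Result:
title          | agent
---------------+------
Bad redirect   | NULL 
Null pointer   | Wendy
Race condition | Karen
Export error   | Eve  
Off by one     | Wendy
Broken link    | Wendy


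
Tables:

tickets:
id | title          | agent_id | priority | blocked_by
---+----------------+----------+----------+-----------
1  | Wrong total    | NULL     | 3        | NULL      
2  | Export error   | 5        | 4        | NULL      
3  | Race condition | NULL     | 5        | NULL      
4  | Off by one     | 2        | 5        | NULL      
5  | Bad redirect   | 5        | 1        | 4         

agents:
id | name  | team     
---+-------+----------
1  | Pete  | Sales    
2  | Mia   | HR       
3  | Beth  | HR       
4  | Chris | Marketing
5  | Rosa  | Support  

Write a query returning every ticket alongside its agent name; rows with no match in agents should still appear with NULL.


LEFT JOIN keeps every row from tickets (the left table); where agent_id has no match in agents, the agent columns become NULL. Walk through each ticket:
  - ticket 1 (Wrong total): agent_id=NULL, no match -> kept with NULL
  - ticket 2 (Export error): agent_id=5 -> matches Rosa
  - ticket 3 (Race condition): agent_id=NULL, no match -> kept with NULL
  - ticket 4 (Off by one): agent_id=2 -> matches Mia
  - ticket 5 (Bad redirect): agent_id=5 -> matches Rosa
All 5 rows appear; 2 have NULL agent.

SQL:
SELECT a.title, b.name AS agent
FROM tickets a
LEFT JOIN agents b ON a.agent_id = b.id

Result:
title          | agent
---------------+------
Wrong total    | NULL 
Export error   | Rosa 
Race condition | NULL 
Off by one     | Mia  
Bad redirect   | Rosa 


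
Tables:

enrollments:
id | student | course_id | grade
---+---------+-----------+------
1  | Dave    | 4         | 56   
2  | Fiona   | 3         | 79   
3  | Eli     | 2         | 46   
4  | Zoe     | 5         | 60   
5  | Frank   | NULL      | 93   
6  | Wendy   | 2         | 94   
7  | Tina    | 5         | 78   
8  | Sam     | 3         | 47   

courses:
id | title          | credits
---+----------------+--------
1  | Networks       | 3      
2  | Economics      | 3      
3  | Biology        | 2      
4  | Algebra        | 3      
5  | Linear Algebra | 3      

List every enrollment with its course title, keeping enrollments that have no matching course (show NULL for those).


LEFT JOIN keeps every row from enrollments (the left table); where course_id has no match in courses, the course columns become NULL. Walk through each enrollment:
  - enrollment 1 (Dave): course_id=4 -> matches Algebra
  - enrollment 2 (Fiona): course_id=3 -> matches Biology
  - enrollment 3 (Eli): course_id=2 -> matches Economics
  - enrollment 4 (Zoe): course_id=5 -> matches Linear Algebra
  - enrollment 5 (Frank): course_id=NULL, no match -> kept with NULL
  - enrollment 6 (Wendy): course_id=2 -> matches Economics
  - enrollment 7 (Tina): course_id=5 -> matches Linear Algebra
  - enrollment 8 (Sam): course_id=3 -> matches Biology
All 8 rows appear; 1 has NULL course.

SQL:
SELECT a.student, b.title AS course
FROM enrollments a
LEFT JOIN courses b ON a.course_id = b.id

Result:
student | course        
--------+---------------
Dave    | Algebra       
Fiona   | Biology       
Eli     | Economics     
Zoe     | Linear Algebra
Frank   | NULL          
Wendy   | Economics     
Tina    | Linear Algebra
Sam     | Biology       


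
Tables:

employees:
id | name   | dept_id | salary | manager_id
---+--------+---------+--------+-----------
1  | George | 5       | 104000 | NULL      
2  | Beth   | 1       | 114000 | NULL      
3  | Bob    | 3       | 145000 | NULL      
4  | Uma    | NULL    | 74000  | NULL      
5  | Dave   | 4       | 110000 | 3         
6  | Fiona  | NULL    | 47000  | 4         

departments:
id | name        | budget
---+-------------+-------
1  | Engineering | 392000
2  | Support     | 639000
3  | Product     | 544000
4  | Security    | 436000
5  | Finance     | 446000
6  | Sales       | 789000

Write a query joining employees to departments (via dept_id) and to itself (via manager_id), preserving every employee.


Two LEFT JOINs from the same base table employees: one to departments via dept_id, one to employees itself via manager_id. Both are LEFT so every employee is preserved.
Match against departments:
  - employee 1 (George): dept_id=5 -> matches Finance
  - employee 2 (Beth): dept_id=1 -> matches Engineering
  - employee 3 (Bob): dept_id=3 -> matches Product
  - employee 4 (Uma): dept_id=NULL, no match -> kept with NULL
  - employee 5 (Dave): dept_id=4 -> matches Security
  - employee 6 (Fiona): dept_id=NULL, no match -> kept with NULL
Match against employees (self):
  - employee 1 (George): manager_id=NULL -> NULL
  - employee 2 (Beth): manager_id=NULL -> NULL
  - employee 3 (Bob): manager_id=NULL -> NULL
  - employee 4 (Uma): manager_id=NULL -> NULL
  - employee 5 (Dave): manager_id=3 -> Bob
  - employee 6 (Fiona): manager_id=4 -> Uma

SQL:
SELECT a.name, b.name AS department, c.name AS manager
FROM employees a
LEFT JOIN departments b ON a.dept_id = b.id
LEFT JOIN employees c ON a.manager_id = c.id

Result:
name   | department  | manager
-------+-------------+--------
George | Finance     | NULL   
Beth   | Engineering | NULL   
Bob    | Product     | NULL   
Uma    | NULL        | NULL   
Dave   | Security    | Bob    
Fiona  | NULL        | Uma    


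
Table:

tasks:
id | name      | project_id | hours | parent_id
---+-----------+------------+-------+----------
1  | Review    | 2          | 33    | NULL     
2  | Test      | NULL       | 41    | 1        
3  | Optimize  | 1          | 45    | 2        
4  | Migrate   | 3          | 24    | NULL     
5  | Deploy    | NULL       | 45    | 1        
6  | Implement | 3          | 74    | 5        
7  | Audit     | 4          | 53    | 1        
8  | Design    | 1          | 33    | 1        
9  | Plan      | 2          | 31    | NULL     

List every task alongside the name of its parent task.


This is a self-join: tasks is joined to a second copy of itself, matching each row's parent_id to another row's id. Use LEFT JOIN so rows with parent_id=NULL are kept.
  - task 1 (Review): parent_id=NULL -> NULL
  - task 2 (Test): parent_id=1 -> Review
  - task 3 (Optimize): parent_id=2 -> Test
  - task 4 (Migrate): parent_id=NULL -> NULL
  - task 5 (Deploy): parent_id=1 -> Review
  - task 6 (Implement): parent_id=5 -> Deploy
  - task 7 (Audit): parent_id=1 -> Review
  - task 8 (Design): parent_id=1 -> Review
  - task 9 (Plan): parent_id=NULL -> NULL

SQL:
SELECT a.name AS item, b.name AS parent
FROM tasks a
LEFT JOIN tasks b ON a.parent_id = b.id

Result:
item      | parent
----------+-------
Review    | NULL  
Test      | Review
Optimize  | Test  
Migrate   | NULL  
Deploy    | Review
Implement | Deploy
Audit     | Review
Design    | Review
Plan      | NULL  


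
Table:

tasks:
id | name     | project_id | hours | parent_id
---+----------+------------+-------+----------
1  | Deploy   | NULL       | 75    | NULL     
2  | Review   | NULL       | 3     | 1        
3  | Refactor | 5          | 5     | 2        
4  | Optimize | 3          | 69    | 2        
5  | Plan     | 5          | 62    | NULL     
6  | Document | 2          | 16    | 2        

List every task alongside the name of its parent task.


This is a self-join: tasks is joined to a second copy of itself, matching each row's parent_id to another row's id. Use LEFT JOIN so rows with parent_id=NULL are kept.
  - task 1 (Deploy): parent_id=NULL -> NULL
  - task 2 (Review): parent_id=1 -> Deploy
  - task 3 (Refactor): parent_id=2 -> Review
  - task 4 (Optimize): parent_id=2 -> Review
  - task 5 (Plan): parent_id=NULL -> NULL
  - task 6 (Document): parent_id=2 -> Review

SQL:
SELECT a.name AS item, b.name AS parent
FROM tasks a
LEFT JOIN tasks b ON a.parent_id = b.id

Result:
item     | parent
---------+-------
Deploy   | NULL  
Review   | Deploy
Refactor | Review
Optimize | Review
Plan     | NULL  
Document | Review


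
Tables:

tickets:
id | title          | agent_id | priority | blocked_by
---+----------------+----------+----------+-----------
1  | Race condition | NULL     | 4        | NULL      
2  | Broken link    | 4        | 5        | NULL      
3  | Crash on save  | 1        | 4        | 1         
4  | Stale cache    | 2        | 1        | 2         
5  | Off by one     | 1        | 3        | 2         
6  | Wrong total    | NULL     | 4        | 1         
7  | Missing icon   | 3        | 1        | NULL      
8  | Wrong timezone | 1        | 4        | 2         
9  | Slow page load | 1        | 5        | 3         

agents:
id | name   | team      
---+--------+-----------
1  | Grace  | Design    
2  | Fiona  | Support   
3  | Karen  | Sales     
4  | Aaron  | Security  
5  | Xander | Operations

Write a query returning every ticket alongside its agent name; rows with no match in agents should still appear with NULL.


LEFT JOIN keeps every row from tickets (the left table); where agent_id has no match in agents, the agent columns become NULL. Walk through each ticket:
  - ticket 1 (Race condition): agent_id=NULL, no match -> kept with NULL
  - ticket 2 (Broken link): agent_id=4 -> matches Aaron
  - ticket 3 (Crash on save): agent_id=1 -> matches Grace
  - ticket 4 (Stale cache): agent_id=2 -> matches Fiona
  - ticket 5 (Off by one): agent_id=1 -> matches Grace
  - ticket 6 (Wrong total): agent_id=NULL, no match -> kept with NULL
  - ticket 7 (Missing icon): agent_id=3 -> matches Karen
  - ticket 8 (Wrong timezone): agent_id=1 -> matches Grace
  - ticket 9 (Slow page load): agent_id=1 -> matches Grace
All 9 rows appear; 2 have NULL agent.

SQL:
SELECT a.title, b.name AS agent
FROM tickets a
LEFT JOIN agents b ON a.agent_id = b.id

Result:
title          | agent
---------------+------
Race condition | NULL 
Broken link    | Aaron
Crash on save  | Grace
Stale cache    | Fiona
Off by one     | Grace
Wrong total    | NULL 
Missing icon   | Karen
Wrong timezone | Grace
Slow page load | Grace


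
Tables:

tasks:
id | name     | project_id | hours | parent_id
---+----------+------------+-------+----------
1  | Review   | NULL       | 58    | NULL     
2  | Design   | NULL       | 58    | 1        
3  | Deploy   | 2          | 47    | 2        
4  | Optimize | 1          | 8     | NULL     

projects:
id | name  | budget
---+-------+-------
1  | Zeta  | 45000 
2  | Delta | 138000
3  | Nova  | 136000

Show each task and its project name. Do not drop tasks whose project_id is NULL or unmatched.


LEFT JOIN keeps every row from tasks (the left table); where project_id has no match in projects, the project columns become NULL. Walk through each task:
  - task 1 (Review): project_id=NULL, no match -> kept with NULL
  - task 2 (Design): project_id=NULL, no match -> kept with NULL
  - task 3 (Deploy): project_id=2 -> matches Delta
  - task 4 (Optimize): project_id=1 -> matches Zeta
All 4 rows appear; 2 have NULL project.

SQL:
SELECT a.name, b.name AS project
FROM tasks a
LEFT JOIN projects b ON a.project_id = b.id

Result:
name     | project
---------+--------
Review   | NULL   
Design   | NULL   
Deploy   | Delta  
Optimize | Zeta   


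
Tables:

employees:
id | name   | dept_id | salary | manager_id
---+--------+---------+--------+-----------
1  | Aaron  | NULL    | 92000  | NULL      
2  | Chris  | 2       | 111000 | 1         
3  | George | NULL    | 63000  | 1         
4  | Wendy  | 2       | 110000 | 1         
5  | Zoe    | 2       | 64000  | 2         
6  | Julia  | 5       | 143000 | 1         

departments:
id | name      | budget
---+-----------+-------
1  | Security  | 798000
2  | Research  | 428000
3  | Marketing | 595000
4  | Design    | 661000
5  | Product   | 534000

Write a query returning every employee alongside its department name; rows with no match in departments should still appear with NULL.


LEFT JOIN keeps every row from employees (the left table); where dept_id has no match in departments, the department columns become NULL. Walk through each employee:
  - employee 1 (Aaron): dept_id=NULL, no match -> kept with NULL
  - employee 2 (Chris): dept_id=2 -> matches Research
  - employee 3 (George): dept_id=NULL, no match -> kept with NULL
  - employee 4 (Wendy): dept_id=2 -> matches Research
  - employee 5 (Zoe): dept_id=2 -> matches Research
  - employee 6 (Julia): dept_id=5 -> matches Product
All 6 rows appear; 2 have NULL department.

SQL:
SELECT a.name, b.name AS department
FROM employees a
LEFT JOIN departments b ON a.dept_id = b.id

Result:
name   | department
-------+-----------
Aaron  | NULL      
Chris  | Research  
George | NULL      
Wendy  | Research  
Zoe    | Research  
Julia  | Product   


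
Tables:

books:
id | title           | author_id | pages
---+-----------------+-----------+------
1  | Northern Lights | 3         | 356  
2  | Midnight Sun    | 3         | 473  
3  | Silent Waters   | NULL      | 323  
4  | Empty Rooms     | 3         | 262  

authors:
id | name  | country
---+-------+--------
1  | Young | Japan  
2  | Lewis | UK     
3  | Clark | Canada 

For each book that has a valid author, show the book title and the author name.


INNER JOIN keeps only books rows whose author_id matches an id in authors. Walk through each book:
  - book 1 (Northern Lights): author_id=3 -> matches Clark
  - book 2 (Midnight Sun): author_id=3 -> matches Clark
  - book 3 (Silent Waters): author_id=NULL, no match -> dropped
  - book 4 (Empty Rooms): author_id=3 -> matches Clark
So 1 of 4 rows is dropped.

SQL:
SELECT a.title, b.name AS author
FROM books a
INNER JOIN authors b ON a.author_id = b.id

Result:
title           | author
----------------+-------
Northern Lights | Clark 
Midnight Sun    | Clark 
Empty Rooms     | Clark 


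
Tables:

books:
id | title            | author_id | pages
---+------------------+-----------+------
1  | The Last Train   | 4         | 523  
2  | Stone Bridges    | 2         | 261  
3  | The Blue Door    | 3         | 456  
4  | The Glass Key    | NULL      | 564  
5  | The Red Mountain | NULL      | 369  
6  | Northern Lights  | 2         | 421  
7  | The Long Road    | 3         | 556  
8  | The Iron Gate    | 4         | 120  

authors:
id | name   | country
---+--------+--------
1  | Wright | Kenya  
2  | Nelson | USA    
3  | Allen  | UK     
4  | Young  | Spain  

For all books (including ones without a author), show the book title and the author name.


LEFT JOIN keeps every row from books (the left table); where author_id has no match in authors, the author columns become NULL. Walk through each book:
  - book 1 (The Last Train): author_id=4 -> matches Young
  - book 2 (Stone Bridges): author_id=2 -> matches Nelson
  - book 3 (The Blue Door): author_id=3 -> matches Allen
  - book 4 (The Glass Key): author_id=NULL, no match -> kept with NULL
  - book 5 (The Red Mountain): author_id=NULL, no match -> kept with NULL
  - book 6 (Northern Lights): author_id=2 -> matches Nelson
  - book 7 (The Long Road): author_id=3 -> matches Allen
  - book 8 (The Iron Gate): author_id=4 -> matches Young
All 8 rows appear; 2 have NULL author.

SQL:
SELECT a.title, b.name AS author
FROM books a
LEFT JOIN authors b ON a.author_id = b.id

Result:
title            | author
-----------------+-------
The Last Train   | Young 
Stone Bridges    | Nelson
The Blue Door    | Allen 
The Glass Key    | NULL  
The Red Mountain | NULL  
Northern Lights  | Nelson
The Long Road    | Allen 
The Iron Gate    | Young 


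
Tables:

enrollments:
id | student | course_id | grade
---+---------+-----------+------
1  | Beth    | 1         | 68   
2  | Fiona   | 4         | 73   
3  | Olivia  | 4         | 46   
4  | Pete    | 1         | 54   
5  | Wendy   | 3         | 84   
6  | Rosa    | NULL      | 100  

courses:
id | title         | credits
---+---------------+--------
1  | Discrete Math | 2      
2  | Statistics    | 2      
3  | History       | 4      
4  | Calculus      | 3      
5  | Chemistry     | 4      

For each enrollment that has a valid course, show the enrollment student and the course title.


INNER JOIN keeps only enrollments rows whose course_id matches an id in courses. Walk through each enrollment:
  - enrollment 1 (Beth): course_id=1 -> matches Discrete Math
  - enrollment 2 (Fiona): course_id=4 -> matches Calculus
  - enrollment 3 (Olivia): course_id=4 -> matches Calculus
  - enrollment 4 (Pete): course_id=1 -> matches Discrete Math
  - enrollment 5 (Wendy): course_id=3 -> matches History
  - enrollment 6 (Rosa): course_id=NULL, no match -> dropped
So 1 of 6 rows is dropped.

SQL:
SELECT a.student, b.title AS course
FROM enrollments a
INNER JOIN courses b ON a.course_id = b.id

Result:
student | course       
--------+--------------
Beth    | Discrete Math
Fiona   | Calculus     
Olivia  | Calculus     
Pete    | Discrete Math
Wendy   | History      


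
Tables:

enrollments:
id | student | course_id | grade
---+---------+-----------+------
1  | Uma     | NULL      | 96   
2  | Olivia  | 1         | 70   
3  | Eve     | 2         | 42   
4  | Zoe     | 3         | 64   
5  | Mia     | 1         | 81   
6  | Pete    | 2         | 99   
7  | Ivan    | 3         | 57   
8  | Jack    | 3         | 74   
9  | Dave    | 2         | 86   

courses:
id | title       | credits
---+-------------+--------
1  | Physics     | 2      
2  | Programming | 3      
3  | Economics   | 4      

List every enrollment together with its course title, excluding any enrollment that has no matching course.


INNER JOIN keeps only enrollments rows whose course_id matches an id in courses. Walk through each enrollment:
  - enrollment 1 (Uma): course_id=NULL, no match -> dropped
  - enrollment 2 (Olivia): course_id=1 -> matches Physics
  - enrollment 3 (Eve): course_id=2 -> matches Programming
  - enrollment 4 (Zoe): course_id=3 -> matches Economics
  - enrollment 5 (Mia): course_id=1 -> matches Physics
  - enrollment 6 (Pete): course_id=2 -> matches Programming
  - enrollment 7 (Ivan): course_id=3 -> matches Economics
  - enrollment 8 (Jack): course_id=3 -> matches Economics
  - enrollment 9 (Dave): course_id=2 -> matches Programming
So 1 of 9 rows is dropped.

SQL:
SELECT a.student, b.title AS course
FROM enrollments a
INNER JOIN courses b ON a.course_id = b.id

Result:
student | course     
--------+------------
Olivia  | Physics    
Eve     | Programming
Zoe     | Economics  
Mia     | Physics    
Pete    | Programming
Ivan    | Economics  
Jack    | Economics  
Dave    | Programming


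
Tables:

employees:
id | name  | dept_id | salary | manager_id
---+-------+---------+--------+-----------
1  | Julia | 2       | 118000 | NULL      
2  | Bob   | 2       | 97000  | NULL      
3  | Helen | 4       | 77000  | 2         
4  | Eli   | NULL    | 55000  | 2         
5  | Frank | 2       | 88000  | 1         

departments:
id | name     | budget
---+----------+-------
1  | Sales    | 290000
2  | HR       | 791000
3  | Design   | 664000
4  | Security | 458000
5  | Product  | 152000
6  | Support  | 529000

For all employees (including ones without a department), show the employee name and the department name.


LEFT JOIN keeps every row from employees (the left table); where dept_id has no match in departments, the department columns become NULL. Walk through each employee:
  - employee 1 (Julia): dept_id=2 -> matches HR
  - employee 2 (Bob): dept_id=2 -> matches HR
  - employee 3 (Helen): dept_id=4 -> matches Security
  - employee 4 (Eli): dept_id=NULL, no match -> kept with NULL
  - employee 5 (Frank): dept_id=2 -> matches HR
All 5 rows appear; 1 has NULL department.

SQL:
SELECT a.name, b.name AS department
FROM employees a
LEFT JOIN departments b ON a.dept_id = b.id

Result:
name  | department
------+-----------
Julia | HR        
Bob   | HR        
Helen | Security  
Eli   | NULL      
Frank | HR        


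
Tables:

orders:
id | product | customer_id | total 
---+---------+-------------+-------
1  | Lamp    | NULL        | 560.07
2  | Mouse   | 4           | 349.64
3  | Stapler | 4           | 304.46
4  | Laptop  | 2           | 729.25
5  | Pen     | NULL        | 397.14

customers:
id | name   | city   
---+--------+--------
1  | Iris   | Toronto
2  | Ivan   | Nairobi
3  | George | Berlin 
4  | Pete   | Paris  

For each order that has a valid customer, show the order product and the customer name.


INNER JOIN keeps only orders rows whose customer_id matches an id in customers. Walk through each order:
  - order 1 (Lamp): customer_id=NULL, no match -> dropped
  - order 2 (Mouse): customer_id=4 -> matches Pete
  - order 3 (Stapler): customer_id=4 -> matches Pete
  - order 4 (Laptop): customer_id=2 -> matches Ivan
  - order 5 (Pen): customer_id=NULL, no match -> dropped
So 2 of 5 rows are dropped.

SQL:
SELECT a.product, b.name AS customer
FROM orders a
INNER JOIN customers b ON a.customer_id = b.id

Result:
product | customer
--------+---------
Mouse   | Pete    
Stapler | Pete    
Laptop  | Ivan    


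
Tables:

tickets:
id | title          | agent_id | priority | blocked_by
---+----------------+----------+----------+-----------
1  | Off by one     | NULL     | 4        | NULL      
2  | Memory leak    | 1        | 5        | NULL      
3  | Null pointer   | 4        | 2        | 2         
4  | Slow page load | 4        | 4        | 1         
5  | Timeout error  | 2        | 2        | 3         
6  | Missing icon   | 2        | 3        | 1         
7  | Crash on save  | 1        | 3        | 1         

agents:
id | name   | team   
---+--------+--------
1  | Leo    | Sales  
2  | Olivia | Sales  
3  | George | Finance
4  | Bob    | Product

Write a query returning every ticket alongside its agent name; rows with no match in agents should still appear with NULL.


LEFT JOIN keeps every row from tickets (the left table); where agent_id has no match in agents, the agent columns become NULL. Walk through each ticket:
  - ticket 1 (Off by one): agent_id=NULL, no match -> kept with NULL
  - ticket 2 (Memory leak): agent_id=1 -> matches Leo
  - ticket 3 (Null pointer): agent_id=4 -> matches Bob
  - ticket 4 (Slow page load): agent_id=4 -> matches Bob
  - ticket 5 (Timeout error): agent_id=2 -> matches Olivia
  - ticket 6 (Missing icon): agent_id=2 -> matches Olivia
  - ticket 7 (Crash on save): agent_id=1 -> matches Leo
All 7 rows appear; 1 has NULL agent.

SQL:
SELECT a.title, b.name AS agent
FROM tickets a
LEFT JOIN agents b ON a.agent_id = b.id

Result:
title          | agent 
---------------+-------
Off by one     | NULL  
Memory leak    | Leo   
Null pointer   | Bob   
Slow page load | Bob   
Timeout error  | Olivia
Missing icon   | Olivia
Crash on save  | Leo   


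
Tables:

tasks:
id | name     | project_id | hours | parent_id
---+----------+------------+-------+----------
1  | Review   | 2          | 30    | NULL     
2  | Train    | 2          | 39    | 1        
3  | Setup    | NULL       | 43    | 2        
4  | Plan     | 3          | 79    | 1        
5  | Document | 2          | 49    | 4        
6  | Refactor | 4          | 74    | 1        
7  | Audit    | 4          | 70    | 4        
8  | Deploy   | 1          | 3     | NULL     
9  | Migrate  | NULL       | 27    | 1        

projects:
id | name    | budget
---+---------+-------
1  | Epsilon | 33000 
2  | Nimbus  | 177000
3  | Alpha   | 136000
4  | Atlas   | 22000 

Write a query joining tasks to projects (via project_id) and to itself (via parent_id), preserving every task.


Two LEFT JOINs from the same base table tasks: one to projects via project_id, one to tasks itself via parent_id. Both are LEFT so every task is preserved.
Match against projects:
  - task 1 (Review): project_id=2 -> matches Nimbus
  - task 2 (Train): project_id=2 -> matches Nimbus
  - task 3 (Setup): project_id=NULL, no match -> kept with NULL
  - task 4 (Plan): project_id=3 -> matches Alpha
  - task 5 (Document): project_id=2 -> matches Nimbus
  - task 6 (Refactor): project_id=4 -> matches Atlas
  - task 7 (Audit): project_id=4 -> matches Atlas
  - task 8 (Deploy): project_id=1 -> matches Epsilon
  - task 9 (Migrate): project_id=NULL, no match -> kept with NULL
Match against tasks (self):
  - task 1 (Review): parent_id=NULL -> NULL
  - task 2 (Train): parent_id=1 -> Review
  - task 3 (Setup): parent_id=2 -> Train
  - task 4 (Plan): parent_id=1 -> Review
  - task 5 (Document): parent_id=4 -> Plan
  - task 6 (Refactor): parent_id=1 -> Review
  - task 7 (Audit): parent_id=4 -> Plan
  - task 8 (Deploy): parent_id=NULL -> NULL
  - task 9 (Migrate): parent_id=1 -> Review

SQL:
SELECT a.name, b.name AS project, c.name AS parent
FROM tasks a
LEFT JOIN projects b ON a.project_id = b.id
LEFT JOIN tasks c ON a.parent_id = c.id

Result:
name     | project | parent
---------+---------+-------
Review   | Nimbus  | NULL  
Train    | Nimbus  | Review
Setup    | NULL    | Train 
Plan     | Alpha   | Review
Document | Nimbus  | Plan  
Refactor | Atlas   | Review
Audit    | Atlas   | Plan  
Deploy   | Epsilon | NULL  
Migrate  | NULL    | Review


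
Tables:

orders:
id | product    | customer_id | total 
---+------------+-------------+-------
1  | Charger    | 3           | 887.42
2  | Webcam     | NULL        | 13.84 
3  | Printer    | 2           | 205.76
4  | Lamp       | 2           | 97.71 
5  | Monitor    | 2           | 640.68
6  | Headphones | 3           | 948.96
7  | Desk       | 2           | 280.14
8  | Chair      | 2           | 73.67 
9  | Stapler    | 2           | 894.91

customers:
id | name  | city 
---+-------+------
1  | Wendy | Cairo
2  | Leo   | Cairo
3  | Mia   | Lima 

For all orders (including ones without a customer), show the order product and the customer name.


LEFT JOIN keeps every row from orders (the left table); where customer_id has no match in customers, the customer columns become NULL. Walk through each order:
  - order 1 (Charger): customer_id=3 -> matches Mia
  - order 2 (Webcam): customer_id=NULL, no match -> kept with NULL
  - order 3 (Printer): customer_id=2 -> matches Leo
  - order 4 (Lamp): customer_id=2 -> matches Leo
  - order 5 (Monitor): customer_id=2 -> matches Leo
  - order 6 (Headphones): customer_id=3 -> matches Mia
  - order 7 (Desk): customer_id=2 -> matches Leo
  - order 8 (Chair): customer_id=2 -> matches Leo
  - order 9 (Stapler): customer_id=2 -> matches Leo
All 9 rows appear; 1 has NULL customer.

SQL:
SELECT a.product, b.name AS customer
FROM orders a
LEFT JOIN customers b ON a.customer_id = b.id

Result:
product    | customer
-----------+---------
Charger    | Mia     
Webcam     | NULL    
Printer    | Leo     
Lamp       | Leo     
Monitor    | Leo     
Headphones | Mia     
Desk       | Leo     
Chair      | Leo     
Stapler    | Leo     


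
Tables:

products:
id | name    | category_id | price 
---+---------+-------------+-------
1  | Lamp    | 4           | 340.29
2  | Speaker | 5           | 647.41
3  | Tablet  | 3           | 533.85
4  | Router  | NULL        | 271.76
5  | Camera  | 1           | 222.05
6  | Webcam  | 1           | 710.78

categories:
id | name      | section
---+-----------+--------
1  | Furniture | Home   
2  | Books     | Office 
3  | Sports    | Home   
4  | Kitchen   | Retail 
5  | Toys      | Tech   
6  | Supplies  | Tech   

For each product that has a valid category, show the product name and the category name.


INNER JOIN keeps only products rows whose category_id matches an id in categories. Walk through each product:
  - product 1 (Lamp): category_id=4 -> matches Kitchen
  - product 2 (Speaker): category_id=5 -> matches Toys
  - product 3 (Tablet): category_id=3 -> matches Sports
  - product 4 (Router): category_id=NULL, no match -> dropped
  - product 5 (Camera): category_id=1 -> matches Furniture
  - product 6 (Webcam): category_id=1 -> matches Furniture
So 1 of 6 rows is dropped.

SQL:
SELECT a.name, b.name AS category
FROM products a
INNER JOIN categories b ON a.category_id = b.id

Result:
name    | category 
--------+----------
Lamp    | Kitchen  
Speaker | Toys     
Tablet  | Sports   
Camera  | Furniture
Webcam  | Furniture


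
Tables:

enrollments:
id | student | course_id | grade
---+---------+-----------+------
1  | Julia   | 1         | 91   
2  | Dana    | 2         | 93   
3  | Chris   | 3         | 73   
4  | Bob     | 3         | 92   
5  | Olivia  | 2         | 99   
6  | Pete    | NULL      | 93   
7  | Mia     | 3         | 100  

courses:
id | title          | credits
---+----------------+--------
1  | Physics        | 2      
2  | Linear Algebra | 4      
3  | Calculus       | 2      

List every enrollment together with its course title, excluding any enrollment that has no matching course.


INNER JOIN keeps only enrollments rows whose course_id matches an id in courses. Walk through each enrollment:
  - enrollment 1 (Julia): course_id=1 -> matches Physics
  - enrollment 2 (Dana): course_id=2 -> matches Linear Algebra
  - enrollment 3 (Chris): course_id=3 -> matches Calculus
  - enrollment 4 (Bob): course_id=3 -> matches Calculus
  - enrollment 5 (Olivia): course_id=2 -> matches Linear Algebra
  - enrollment 6 (Pete): course_id=NULL, no match -> dropped
  - enrollment 7 (Mia): course_id=3 -> matches Calculus
So 1 of 7 rows is dropped.

SQL:
SELECT a.student, b.title AS course
FROM enrollments a
INNER JOIN courses b ON a.course_id = b.id

Result:
student | course        
--------+---------------
Julia   | Physics       
Dana    | Linear Algebra
Chris   | Calculus      
Bob     | Calculus      
Olivia  | Linear Algebra
Mia     | Calculus      


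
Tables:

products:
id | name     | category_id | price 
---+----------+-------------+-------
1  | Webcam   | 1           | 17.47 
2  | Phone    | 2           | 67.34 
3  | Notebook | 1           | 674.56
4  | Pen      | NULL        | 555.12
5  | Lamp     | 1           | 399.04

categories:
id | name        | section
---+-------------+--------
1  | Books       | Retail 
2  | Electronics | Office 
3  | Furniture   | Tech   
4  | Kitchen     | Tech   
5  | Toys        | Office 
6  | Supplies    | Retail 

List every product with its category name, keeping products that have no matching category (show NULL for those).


LEFT JOIN keeps every row from products (the left table); where category_id has no match in categories, the category columns become NULL. Walk through each product:
  - product 1 (Webcam): category_id=1 -> matches Books
  - product 2 (Phone): category_id=2 -> matches Electronics
  - product 3 (Notebook): category_id=1 -> matches Books
  - product 4 (Pen): category_id=NULL, no match -> kept with NULL
  - product 5 (Lamp): category_id=1 -> matches Books
All 5 rows appear; 1 has NULL category.

SQL:
SELECT a.name, b.name AS category
FROM products a
LEFT JOIN categories b ON a.category_id = b.id

Result:
name     | category   
---------+------------
Webcam   | Books      
Phone    | Electronics
Notebook | Books      
Pen      | NULL       
Lamp     | Books      


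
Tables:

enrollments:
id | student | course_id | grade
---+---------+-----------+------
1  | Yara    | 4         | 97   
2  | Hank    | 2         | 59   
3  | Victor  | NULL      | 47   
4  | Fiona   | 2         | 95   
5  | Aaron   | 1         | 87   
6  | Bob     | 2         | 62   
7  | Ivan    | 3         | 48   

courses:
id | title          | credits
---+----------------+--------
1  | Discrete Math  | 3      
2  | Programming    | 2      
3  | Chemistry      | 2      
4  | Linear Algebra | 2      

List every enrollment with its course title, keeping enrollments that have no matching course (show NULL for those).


LEFT JOIN keeps every row from enrollments (the left table); where course_id has no match in courses, the course columns become NULL. Walk through each enrollment:
  - enrollment 1 (Yara): course_id=4 -> matches Linear Algebra
  - enrollment 2 (Hank): course_id=2 -> matches Programming
  - enrollment 3 (Victor): course_id=NULL, no match -> kept with NULL
  - enrollment 4 (Fiona): course_id=2 -> matches Programming
  - enrollment 5 (Aaron): course_id=1 -> matches Discrete Math
  - enrollment 6 (Bob): course_id=2 -> matches Programming
  - enrollment 7 (Ivan): course_id=3 -> matches Chemistry
All 7 rows appear; 1 has NULL course.

SQL:
SELECT a.student, b.title AS course
FROM enrollments a
LEFT JOIN courses b ON a.course_id = b.id

Result:
student | course        
--------+---------------
Yara    | Linear Algebra
Hank    | Programming   
Victor  | NULL          
Fiona   | Programming   
Aaron   | Discrete Math 
Bob     | Programming   
Ivan    | Chemistry     


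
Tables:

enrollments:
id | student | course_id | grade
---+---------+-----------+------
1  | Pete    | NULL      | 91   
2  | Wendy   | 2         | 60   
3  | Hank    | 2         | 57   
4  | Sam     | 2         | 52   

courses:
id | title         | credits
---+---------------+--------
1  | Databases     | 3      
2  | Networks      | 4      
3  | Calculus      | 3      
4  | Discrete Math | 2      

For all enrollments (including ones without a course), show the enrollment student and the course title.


LEFT JOIN keeps every row from enrollments (the left table); where course_id has no match in courses, the course columns become NULL. Walk through each enrollment:
  - enrollment 1 (Pete): course_id=NULL, no match -> kept with NULL
  - enrollment 2 (Wendy): course_id=2 -> matches Networks
  - enrollment 3 (Hank): course_id=2 -> matches Networks
  - enrollment 4 (Sam): course_id=2 -> matches Networks
All 4 rows appear; 1 has NULL course.

SQL:
SELECT a.student, b.title AS course
FROM enrollments a
LEFT JOIN courses b ON a.course_id = b.id

Result:
student | course  
--------+---------
Pete    | NULL    
Wendy   | Networks
Hank    | Networks
Sam     | Networks


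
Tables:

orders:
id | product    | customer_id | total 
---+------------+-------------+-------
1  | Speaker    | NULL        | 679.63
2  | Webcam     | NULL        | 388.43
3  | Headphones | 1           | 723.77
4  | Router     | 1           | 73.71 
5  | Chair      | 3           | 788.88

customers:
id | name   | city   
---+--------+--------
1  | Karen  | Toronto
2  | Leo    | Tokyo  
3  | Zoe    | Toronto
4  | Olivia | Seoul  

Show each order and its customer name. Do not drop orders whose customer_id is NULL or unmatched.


LEFT JOIN keeps every row from orders (the left table); where customer_id has no match in customers, the customer columns become NULL. Walk through each order:
  - order 1 (Speaker): customer_id=NULL, no match -> kept with NULL
  - order 2 (Webcam): customer_id=NULL, no match -> kept with NULL
  - order 3 (Headphones): customer_id=1 -> matches Karen
  - order 4 (Router): customer_id=1 -> matches Karen
  - order 5 (Chair): customer_id=3 -> matches Zoe
All 5 rows appear; 2 have NULL customer.

SQL:
SELECT a.product, b.name AS customer
FROM orders a
LEFT JOIN customers b ON a.customer_id = b.id

Result:
product    | customer
-----------+---------
Speaker    | NULL    
Webcam     | NULL    
Headphones | Karen   
Router     | Karen   
Chair      | Zoe     


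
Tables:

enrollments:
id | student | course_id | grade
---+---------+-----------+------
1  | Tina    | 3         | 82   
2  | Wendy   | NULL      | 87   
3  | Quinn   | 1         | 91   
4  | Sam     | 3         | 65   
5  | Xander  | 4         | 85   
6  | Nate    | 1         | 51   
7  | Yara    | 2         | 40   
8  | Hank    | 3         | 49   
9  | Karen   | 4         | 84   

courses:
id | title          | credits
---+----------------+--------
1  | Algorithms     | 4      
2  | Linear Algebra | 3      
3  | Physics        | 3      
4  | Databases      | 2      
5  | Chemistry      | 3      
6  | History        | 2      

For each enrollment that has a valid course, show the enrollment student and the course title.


INNER JOIN keeps only enrollments rows whose course_id matches an id in courses. Walk through each enrollment:
  - enrollment 1 (Tina): course_id=3 -> matches Physics
  - enrollment 2 (Wendy): course_id=NULL, no match -> dropped
  - enrollment 3 (Quinn): course_id=1 -> matches Algorithms
  - enrollment 4 (Sam): course_id=3 -> matches Physics
  - enrollment 5 (Xander): course_id=4 -> matches Databases
  - enrollment 6 (Nate): course_id=1 -> matches Algorithms
  - enrollment 7 (Yara): course_id=2 -> matches Linear Algebra
  - enrollment 8 (Hank): course_id=3 -> matches Physics
  - enrollment 9 (Karen): course_id=4 -> matches Databases
So 1 of 9 rows is dropped.

SQL:
SELECT a.student, b.title AS course
FROM enrollments a
INNER JOIN courses b ON a.course_id = b.id

Result:
student | course        
--------+---------------
Tina    | Physics       
Quinn   | Algorithms    
Sam     | Physics       
Xander  | Databases     
Nate    | Algorithms    
Yara    | Linear Algebra
Hank    | Physics       
Karen   | Databases     
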